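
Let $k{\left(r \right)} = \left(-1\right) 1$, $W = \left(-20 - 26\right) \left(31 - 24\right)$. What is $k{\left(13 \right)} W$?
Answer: $322$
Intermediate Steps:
$W = -322$ ($W = \left(-46\right) 7 = -322$)
$k{\left(r \right)} = -1$
$k{\left(13 \right)} W = \left(-1\right) \left(-322\right) = 322$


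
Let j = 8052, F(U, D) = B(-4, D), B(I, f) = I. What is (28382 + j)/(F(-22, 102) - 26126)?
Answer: -18217/13065 ≈ -1.3943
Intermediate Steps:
F(U, D) = -4
(28382 + j)/(F(-22, 102) - 26126) = (28382 + 8052)/(-4 - 26126) = 36434/(-26130) = 36434*(-1/26130) = -18217/13065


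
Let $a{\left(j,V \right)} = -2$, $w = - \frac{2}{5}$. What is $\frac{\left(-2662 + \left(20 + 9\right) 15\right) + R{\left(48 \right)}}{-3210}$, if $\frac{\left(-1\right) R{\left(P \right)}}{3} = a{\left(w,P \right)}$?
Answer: $\frac{2221}{3210} \approx 0.6919$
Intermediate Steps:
$w = - \frac{2}{5}$ ($w = \left(-2\right) \frac{1}{5} = - \frac{2}{5} \approx -0.4$)
$R{\left(P \right)} = 6$ ($R{\left(P \right)} = \left(-3\right) \left(-2\right) = 6$)
$\frac{\left(-2662 + \left(20 + 9\right) 15\right) + R{\left(48 \right)}}{-3210} = \frac{\left(-2662 + \left(20 + 9\right) 15\right) + 6}{-3210} = \left(\left(-2662 + 29 \cdot 15\right) + 6\right) \left(- \frac{1}{3210}\right) = \left(\left(-2662 + 435\right) + 6\right) \left(- \frac{1}{3210}\right) = \left(-2227 + 6\right) \left(- \frac{1}{3210}\right) = \left(-2221\right) \left(- \frac{1}{3210}\right) = \frac{2221}{3210}$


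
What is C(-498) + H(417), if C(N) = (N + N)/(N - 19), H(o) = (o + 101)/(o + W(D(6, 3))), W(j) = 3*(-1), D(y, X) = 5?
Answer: 340075/107019 ≈ 3.1777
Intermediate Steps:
W(j) = -3
H(o) = (101 + o)/(-3 + o) (H(o) = (o + 101)/(o - 3) = (101 + o)/(-3 + o))
C(N) = 2*N/(-19 + N) (C(N) = (2*N)/(-19 + N) = 2*N/(-19 + N))
C(-498) + H(417) = 2*(-498)/(-19 - 498) + (101 + 417)/(-3 + 417) = 2*(-498)/(-517) + 518/414 = 2*(-498)*(-1/517) + (1/414)*518 = 996/517 + 259/207 = 340075/107019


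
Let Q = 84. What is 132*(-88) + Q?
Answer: -11532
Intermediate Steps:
132*(-88) + Q = 132*(-88) + 84 = -11616 + 84 = -11532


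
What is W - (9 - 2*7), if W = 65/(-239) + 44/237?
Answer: 278326/56643 ≈ 4.9137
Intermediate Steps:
W = -4889/56643 (W = 65*(-1/239) + 44*(1/237) = -65/239 + 44/237 = -4889/56643 ≈ -0.086313)
W - (9 - 2*7) = -4889/56643 - (9 - 2*7) = -4889/56643 - (9 - 14) = -4889/56643 - 1*(-5) = -4889/56643 + 5 = 278326/56643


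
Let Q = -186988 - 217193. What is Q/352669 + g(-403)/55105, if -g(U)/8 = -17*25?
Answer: -4214663881/3886765049 ≈ -1.0844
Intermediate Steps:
Q = -404181
g(U) = 3400 (g(U) = -(-136)*25 = -8*(-425) = 3400)
Q/352669 + g(-403)/55105 = -404181/352669 + 3400/55105 = -404181*1/352669 + 3400*(1/55105) = -404181/352669 + 680/11021 = -4214663881/3886765049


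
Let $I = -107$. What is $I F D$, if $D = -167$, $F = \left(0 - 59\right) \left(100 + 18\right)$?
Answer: $-124403978$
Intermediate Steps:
$F = -6962$ ($F = \left(-59\right) 118 = -6962$)
$I F D = \left(-107\right) \left(-6962\right) \left(-167\right) = 744934 \left(-167\right) = -124403978$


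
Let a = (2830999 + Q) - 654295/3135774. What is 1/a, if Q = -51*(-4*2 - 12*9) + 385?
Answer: 3135774/8897130915905 ≈ 3.5245e-7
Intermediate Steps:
Q = 6301 (Q = -51*(-8 - 108) + 385 = -51*(-116) + 385 = 5916 + 385 = 6301)
a = 8897130915905/3135774 (a = (2830999 + 6301) - 654295/3135774 = 2837300 - 654295*1/3135774 = 2837300 - 654295/3135774 = 8897130915905/3135774 ≈ 2.8373e+6)
1/a = 1/(8897130915905/3135774) = 3135774/8897130915905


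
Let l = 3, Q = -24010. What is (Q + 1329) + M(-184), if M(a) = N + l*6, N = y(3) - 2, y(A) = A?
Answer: -22662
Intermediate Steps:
N = 1 (N = 3 - 2 = 1)
M(a) = 19 (M(a) = 1 + 3*6 = 1 + 18 = 19)
(Q + 1329) + M(-184) = (-24010 + 1329) + 19 = -22681 + 19 = -22662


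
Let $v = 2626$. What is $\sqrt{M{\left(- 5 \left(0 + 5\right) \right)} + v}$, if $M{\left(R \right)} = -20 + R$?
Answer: $\sqrt{2581} \approx 50.804$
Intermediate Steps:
$\sqrt{M{\left(- 5 \left(0 + 5\right) \right)} + v} = \sqrt{\left(-20 - 5 \left(0 + 5\right)\right) + 2626} = \sqrt{\left(-20 - 25\right) + 2626} = \sqrt{-45 + 2626} = \sqrt{2581}$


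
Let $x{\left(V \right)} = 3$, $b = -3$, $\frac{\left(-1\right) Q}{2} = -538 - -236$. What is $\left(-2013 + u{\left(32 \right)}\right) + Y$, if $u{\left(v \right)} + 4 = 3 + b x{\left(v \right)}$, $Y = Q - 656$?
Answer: $-2075$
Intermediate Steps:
$Q = 604$ ($Q = - 2 \left(-538 - -236\right) = - 2 \left(-538 + 236\right) = \left(-2\right) \left(-302\right) = 604$)
$Y = -52$ ($Y = 604 - 656 = -52$)
$u{\left(v \right)} = -10$ ($u{\left(v \right)} = -4 + \left(3 - 9\right) = -4 - 6 = -10$)
$\left(-2013 + u{\left(32 \right)}\right) + Y = \left(-2013 - 10\right) - 52 = -2023 - 52 = -2075$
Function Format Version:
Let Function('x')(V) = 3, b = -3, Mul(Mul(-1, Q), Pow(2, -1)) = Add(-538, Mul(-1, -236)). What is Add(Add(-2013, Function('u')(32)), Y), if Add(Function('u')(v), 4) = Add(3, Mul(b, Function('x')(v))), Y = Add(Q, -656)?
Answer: -2075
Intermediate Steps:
Q = 604 (Q = Mul(-2, Add(-538, Mul(-1, -236))) = Mul(-2, Add(-538, 236)) = Mul(-2, -302) = 604)
Y = -52 (Y = Add(604, -656) = -52)
Function('u')(v) = -10 (Function('u')(v) = Add(-4, Add(3, Mul(-3, 3))) = Add(-4, Add(3, -9)) = Add(-4, -6) = -10)
Add(Add(-2013, Function('u')(32)), Y) = Add(Add(-2013, -10), -52) = Add(-2023, -52) = -2075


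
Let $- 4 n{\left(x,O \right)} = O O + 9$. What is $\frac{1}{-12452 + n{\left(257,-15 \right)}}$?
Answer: $- \frac{2}{25021} \approx -7.9933 \cdot 10^{-5}$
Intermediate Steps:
$n{\left(x,O \right)} = - \frac{9}{4} - \frac{O^{2}}{4}$ ($n{\left(x,O \right)} = - \frac{O O + 9}{4} = - \frac{O^{2} + 9}{4} = - \frac{9 + O^{2}}{4} = - \frac{9}{4} - \frac{O^{2}}{4}$)
$\frac{1}{-12452 + n{\left(257,-15 \right)}} = \frac{1}{-12452 - \left(\frac{9}{4} + \frac{\left(-15\right)^{2}}{4}\right)} = \frac{1}{-12452 - \frac{117}{2}} = \frac{1}{- \frac{25021}{2}} = - \frac{2}{25021}$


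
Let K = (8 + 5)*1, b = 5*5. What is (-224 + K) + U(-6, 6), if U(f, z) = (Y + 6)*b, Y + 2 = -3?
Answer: -186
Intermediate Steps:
b = 25
Y = -5 (Y = -2 - 3 = -5)
U(f, z) = 25 (U(f, z) = (-5 + 6)*25 = 1*25 = 25)
K = 13 (K = 13*1 = 13)
(-224 + K) + U(-6, 6) = (-224 + 13) + 25 = -211 + 25 = -186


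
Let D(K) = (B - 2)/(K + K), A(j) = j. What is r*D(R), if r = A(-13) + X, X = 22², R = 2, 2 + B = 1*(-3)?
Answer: -3297/4 ≈ -824.25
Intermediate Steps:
B = -5 (B = -2 + 1*(-3) = -2 - 3 = -5)
X = 484
D(K) = -7/(2*K) (D(K) = (-5 - 2)/(K + K) = -7*1/(2*K) = -7/(2*K))
r = 471 (r = -13 + 484 = 471)
r*D(R) = 471*(-7/2/2) = 471*(-7/2*½) = 471*(-7/4) = -3297/4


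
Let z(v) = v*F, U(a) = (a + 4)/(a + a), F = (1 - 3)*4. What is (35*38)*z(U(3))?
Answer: -37240/3 ≈ -12413.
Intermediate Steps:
F = -8 (F = -2*4 = -8)
U(a) = (4 + a)/(2*a) (U(a) = (4 + a)/((2*a)) = (4 + a)*(1/(2*a)) = (4 + a)/(2*a))
z(v) = -8*v (z(v) = v*(-8) = -8*v)
(35*38)*z(U(3)) = (35*38)*(-4*(4 + 3)/3) = 1330*(-4*7/3) = 1330*(-8*7/6) = 1330*(-28/3) = -37240/3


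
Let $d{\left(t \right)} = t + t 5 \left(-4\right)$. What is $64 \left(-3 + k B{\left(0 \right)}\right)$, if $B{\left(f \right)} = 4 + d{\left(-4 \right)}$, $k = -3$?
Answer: $-15552$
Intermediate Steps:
$d{\left(t \right)} = - 19 t$ ($d{\left(t \right)} = t + 5 t \left(-4\right) = t - 20 t = - 19 t$)
$B{\left(f \right)} = 80$ ($B{\left(f \right)} = 4 - -76 = 4 + 76 = 80$)
$64 \left(-3 + k B{\left(0 \right)}\right) = 64 \left(-3 - 240\right) = 64 \left(-243\right) = -15552$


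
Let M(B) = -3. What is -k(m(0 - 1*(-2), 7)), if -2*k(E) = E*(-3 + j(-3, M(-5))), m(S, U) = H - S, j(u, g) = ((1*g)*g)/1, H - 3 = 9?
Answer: 30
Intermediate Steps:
H = 12 (H = 3 + 9 = 12)
j(u, g) = g² (j(u, g) = (g*g)*1 = g²*1 = g²)
m(S, U) = 12 - S
k(E) = -3*E (k(E) = -E*(-3 + (-3)²)/2 = -E*(-3 + 9)/2 = -E*6/2 = -3*E)
-k(m(0 - 1*(-2), 7)) = -(-3)*(12 - (0 - 1*(-2))) = -(-3)*(12 - (0 + 2)) = -(-3)*(12 - 1*2) = -(-3)*(12 - 2) = -(-3)*10 = -1*(-30) = 30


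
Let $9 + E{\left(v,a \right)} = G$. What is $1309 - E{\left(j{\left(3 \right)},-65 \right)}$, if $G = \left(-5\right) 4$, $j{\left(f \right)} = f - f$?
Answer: $1338$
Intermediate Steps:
$j{\left(f \right)} = 0$
$G = -20$
$E{\left(v,a \right)} = -29$ ($E{\left(v,a \right)} = -9 - 20 = -29$)
$1309 - E{\left(j{\left(3 \right)},-65 \right)} = 1309 - -29 = 1309 + 29 = 1338$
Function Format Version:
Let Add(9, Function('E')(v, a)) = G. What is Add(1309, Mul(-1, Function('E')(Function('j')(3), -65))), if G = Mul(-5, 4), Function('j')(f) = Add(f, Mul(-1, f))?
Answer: 1338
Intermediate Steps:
Function('j')(f) = 0
G = -20
Function('E')(v, a) = -29 (Function('E')(v, a) = Add(-9, -20) = -29)
Add(1309, Mul(-1, Function('E')(Function('j')(3), -65))) = Add(1309, Mul(-1, -29)) = Add(1309, 29) = 1338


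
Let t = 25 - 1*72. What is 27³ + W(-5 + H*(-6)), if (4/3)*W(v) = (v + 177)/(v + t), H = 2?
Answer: 157449/8 ≈ 19681.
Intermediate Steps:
t = -47 (t = 25 - 72 = -47)
W(v) = 3*(177 + v)/(4*(-47 + v)) (W(v) = 3*((v + 177)/(v - 47))/4 = 3*((177 + v)/(-47 + v))/4 = 3*(177 + v)/(4*(-47 + v)))
27³ + W(-5 + H*(-6)) = 27³ + 3*(177 + (-5 + 2*(-6)))/(4*(-47 + (-5 + 2*(-6)))) = 19683 + 3*(177 + (-5 - 12))/(4*(-47 + (-5 - 12))) = 19683 + 3*(177 - 17)/(4*(-47 - 17)) = 19683 + (¾)*160/(-64) = 19683 + (¾)*(-1/64)*160 = 19683 - 15/8 = 157449/8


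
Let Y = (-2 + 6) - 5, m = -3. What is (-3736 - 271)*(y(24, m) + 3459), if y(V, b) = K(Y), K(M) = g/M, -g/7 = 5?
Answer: -14000458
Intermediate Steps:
g = -35 (g = -7*5 = -35)
Y = -1 (Y = 4 - 5 = -1)
K(M) = -35/M
y(V, b) = 35 (y(V, b) = -35/(-1) = -35*(-1) = 35)
(-3736 - 271)*(y(24, m) + 3459) = (-3736 - 271)*(35 + 3459) = -4007*3494 = -14000458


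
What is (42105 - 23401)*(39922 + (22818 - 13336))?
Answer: 924052416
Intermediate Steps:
(42105 - 23401)*(39922 + (22818 - 13336)) = 18704*(39922 + 9482) = 18704*49404 = 924052416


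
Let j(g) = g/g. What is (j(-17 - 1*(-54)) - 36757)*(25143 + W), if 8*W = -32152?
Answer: -776433744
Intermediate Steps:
j(g) = 1
W = -4019 (W = (⅛)*(-32152) = -4019)
(j(-17 - 1*(-54)) - 36757)*(25143 + W) = (1 - 36757)*(25143 - 4019) = -36756*21124 = -776433744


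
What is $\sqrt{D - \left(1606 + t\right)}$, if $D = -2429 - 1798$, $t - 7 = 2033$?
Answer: $i \sqrt{7873} \approx 88.73 i$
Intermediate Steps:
$t = 2040$ ($t = 7 + 2033 = 2040$)
$D = -4227$ ($D = -2429 - 1798 = -4227$)
$\sqrt{D - \left(1606 + t\right)} = \sqrt{-4227 - 3646} = \sqrt{-7873} = i \sqrt{7873}$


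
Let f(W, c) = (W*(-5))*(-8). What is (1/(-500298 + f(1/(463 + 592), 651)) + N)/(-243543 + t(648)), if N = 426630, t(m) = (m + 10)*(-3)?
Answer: -45036287227889/25917479153790 ≈ -1.7377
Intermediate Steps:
t(m) = -30 - 3*m (t(m) = (10 + m)*(-3) = -30 - 3*m)
f(W, c) = 40*W (f(W, c) = -5*W*(-8) = 40*W)
(1/(-500298 + f(1/(463 + 592), 651)) + N)/(-243543 + t(648)) = (1/(-500298 + 40/(463 + 592)) + 426630)/(-243543 + (-30 - 3*648)) = (1/(-500298 + 40/1055) + 426630)/(-243543 + (-30 - 1944)) = (1/(-500298 + 40*(1/1055)) + 426630)/(-243543 - 1974) = (1/(-500298 + 8/211) + 426630)/(-245517) = (1/(-105562870/211) + 426630)*(-1/245517) = (-211/105562870 + 426630)*(-1/245517) = (45036287227889/105562870)*(-1/245517) = -45036287227889/25917479153790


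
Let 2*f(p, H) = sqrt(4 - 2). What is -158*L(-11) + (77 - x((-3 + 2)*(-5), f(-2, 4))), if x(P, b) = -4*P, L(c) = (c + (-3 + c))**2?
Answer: -98653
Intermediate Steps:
L(c) = (-3 + 2*c)**2
f(p, H) = sqrt(2)/2 (f(p, H) = sqrt(4 - 2)/2 = sqrt(2)/2)
-158*L(-11) + (77 - x((-3 + 2)*(-5), f(-2, 4))) = -158*(-3 + 2*(-11))**2 + (77 - (-4)*(-3 + 2)*(-5)) = -158*(-3 - 22)**2 + (77 - (-4)*(-1*(-5))) = -158*(-25)**2 + (77 - (-4)*5) = -158*625 + (77 - 1*(-20)) = -98750 + (77 + 20) = -98750 + 97 = -98653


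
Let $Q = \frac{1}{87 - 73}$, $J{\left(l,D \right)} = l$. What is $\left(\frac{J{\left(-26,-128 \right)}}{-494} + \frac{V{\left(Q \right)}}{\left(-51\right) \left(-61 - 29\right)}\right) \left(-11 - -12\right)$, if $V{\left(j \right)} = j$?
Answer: $\frac{64279}{1220940} \approx 0.052647$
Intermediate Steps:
$Q = \frac{1}{14} \approx 0.071429$
$\left(\frac{J{\left(-26,-128 \right)}}{-494} + \frac{V{\left(Q \right)}}{\left(-51\right) \left(-61 - 29\right)}\right) \left(-11 - -12\right) = \left(- \frac{26}{-494} + \frac{1}{14 \left(- 51 \left(-61 - 29\right)\right)}\right) \left(-11 - -12\right) = \left(\left(-26\right) \left(- \frac{1}{494}\right) + \frac{1}{14 \left(\left(-51\right) \left(-90\right)\right)}\right) \left(-11 + 12\right) = \left(\frac{1}{19} + \frac{1}{14 \cdot 4590}\right) 1 = \left(\frac{1}{19} + \frac{1}{14} \cdot \frac{1}{4590}\right) 1 = \left(\frac{1}{19} + \frac{1}{64260}\right) 1 = \frac{64279}{1220940} \cdot 1 = \frac{64279}{1220940}$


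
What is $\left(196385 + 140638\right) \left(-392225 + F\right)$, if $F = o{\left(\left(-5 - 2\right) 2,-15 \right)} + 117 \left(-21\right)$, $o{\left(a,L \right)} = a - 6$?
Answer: $-133023652146$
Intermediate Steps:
$o{\left(a,L \right)} = -6 + a$
$F = -2477$ ($F = \left(-6 + \left(-5 - 2\right) 2\right) + 117 \left(-21\right) = \left(-6 - 14\right) - 2457 = -20 - 2457 = -2477$)
$\left(196385 + 140638\right) \left(-392225 + F\right) = \left(196385 + 140638\right) \left(-392225 - 2477\right) = 337023 \left(-394702\right) = -133023652146$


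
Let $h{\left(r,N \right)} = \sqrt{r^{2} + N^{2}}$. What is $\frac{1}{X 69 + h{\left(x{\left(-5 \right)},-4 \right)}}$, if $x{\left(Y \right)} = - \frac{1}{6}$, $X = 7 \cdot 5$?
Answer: $\frac{86940}{209959523} - \frac{6 \sqrt{577}}{209959523} \approx 0.00041339$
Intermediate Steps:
$X = 35$
$x{\left(Y \right)} = - \frac{1}{6}$ ($x{\left(Y \right)} = \left(-1\right) \frac{1}{6} = - \frac{1}{6}$)
$h{\left(r,N \right)} = \sqrt{N^{2} + r^{2}}$
$\frac{1}{X 69 + h{\left(x{\left(-5 \right)},-4 \right)}} = \frac{1}{35 \cdot 69 + \sqrt{\left(-4\right)^{2} + \left(- \frac{1}{6}\right)^{2}}} = \frac{1}{2415 + \sqrt{16 + \frac{1}{36}}} = \frac{1}{2415 + \sqrt{\frac{577}{36}}} = \frac{1}{2415 + \frac{\sqrt{577}}{6}}$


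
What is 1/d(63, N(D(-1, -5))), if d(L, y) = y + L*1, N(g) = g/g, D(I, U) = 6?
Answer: 1/64 ≈ 0.015625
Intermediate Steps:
N(g) = 1
d(L, y) = L + y (d(L, y) = y + L = L + y)
1/d(63, N(D(-1, -5))) = 1/(63 + 1) = 1/64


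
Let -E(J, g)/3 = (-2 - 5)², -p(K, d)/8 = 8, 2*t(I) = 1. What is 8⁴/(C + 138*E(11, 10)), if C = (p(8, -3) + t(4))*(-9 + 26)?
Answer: -8192/42731 ≈ -0.19171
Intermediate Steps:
t(I) = ½ (t(I) = (½)*1 = ½)
p(K, d) = -64 (p(K, d) = -8*8 = -64)
E(J, g) = -147 (E(J, g) = -3*(-2 - 5)² = -3*(-7)² = -3*49 = -147)
C = -2159/2 (C = (-64 + ½)*(-9 + 26) = -127/2*17 = -2159/2 ≈ -1079.5)
8⁴/(C + 138*E(11, 10)) = 8⁴/(-2159/2 + 138*(-147)) = 4096/(-2159/2 - 20286) = 4096/(-42731/2) = 4096*(-2/42731) = -8192/42731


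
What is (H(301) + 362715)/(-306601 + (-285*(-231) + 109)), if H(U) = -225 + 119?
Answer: -362609/240657 ≈ -1.5067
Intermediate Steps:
H(U) = -106
(H(301) + 362715)/(-306601 + (-285*(-231) + 109)) = (-106 + 362715)/(-306601 + (-285*(-231) + 109)) = 362609/(-306601 + (65835 + 109)) = 362609/(-306601 + 65944) = 362609/(-240657) = 362609*(-1/240657) = -362609/240657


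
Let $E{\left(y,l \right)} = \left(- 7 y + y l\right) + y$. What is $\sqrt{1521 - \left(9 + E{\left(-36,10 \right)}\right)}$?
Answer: $6 \sqrt{46} \approx 40.694$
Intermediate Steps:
$E{\left(y,l \right)} = - 6 y + l y$ ($E{\left(y,l \right)} = \left(- 7 y + l y\right) + y = - 6 y + l y$)
$\sqrt{1521 - \left(9 + E{\left(-36,10 \right)}\right)} = \sqrt{1521 - \left(9 - 36 \left(-6 + 10\right)\right)} = \sqrt{1521 - \left(9 - 144\right)} = \sqrt{1521 - -135} = \sqrt{1521 + \left(-9 + 144\right)} = \sqrt{1521 + 135} = \sqrt{1656} = 6 \sqrt{46}$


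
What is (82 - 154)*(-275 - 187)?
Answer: 33264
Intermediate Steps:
(82 - 154)*(-275 - 187) = -72*(-462) = 33264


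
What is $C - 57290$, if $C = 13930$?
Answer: $-43360$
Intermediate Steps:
$C - 57290 = 13930 - 57290 = -43360$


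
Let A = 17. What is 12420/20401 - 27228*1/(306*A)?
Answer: -3557026/769029 ≈ -4.6253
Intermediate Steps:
12420/20401 - 27228*1/(306*A) = 12420/20401 - 27228/(306*17) = 12420*(1/20401) - 27228/5202 = 540/887 - 27228*1/5202 = 540/887 - 4538/867 = -3557026/769029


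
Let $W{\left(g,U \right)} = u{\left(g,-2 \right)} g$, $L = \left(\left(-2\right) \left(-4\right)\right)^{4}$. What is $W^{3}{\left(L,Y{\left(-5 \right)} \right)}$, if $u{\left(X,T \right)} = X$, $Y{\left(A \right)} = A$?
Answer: $4722366482869645213696$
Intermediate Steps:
$L = 4096$ ($L = 8^{4} = 4096$)
$W{\left(g,U \right)} = g^{2}$ ($W{\left(g,U \right)} = g g = g^{2}$)
$W^{3}{\left(L,Y{\left(-5 \right)} \right)} = \left(4096^{2}\right)^{3} = 16777216^{3} = 4722366482869645213696$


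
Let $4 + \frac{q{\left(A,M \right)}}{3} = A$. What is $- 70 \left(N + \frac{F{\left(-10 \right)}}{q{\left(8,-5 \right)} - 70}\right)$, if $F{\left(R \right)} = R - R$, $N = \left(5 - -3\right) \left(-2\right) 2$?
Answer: $2240$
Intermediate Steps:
$q{\left(A,M \right)} = -12 + 3 A$
$N = -32$ ($N = \left(5 + 3\right) \left(-2\right) 2 = 8 \left(-2\right) 2 = \left(-16\right) 2 = -32$)
$F{\left(R \right)} = 0$
$- 70 \left(N + \frac{F{\left(-10 \right)}}{q{\left(8,-5 \right)} - 70}\right) = - 70 \left(-32 + \frac{0}{\left(-12 + 3 \cdot 8\right) - 70}\right) = - 70 \left(-32 + \frac{0}{\left(-12 + 24\right) - 70}\right) = - 70 \left(-32 + \frac{0}{12 - 70}\right) = - 70 \left(-32 + \frac{0}{-58}\right) = - 70 \left(-32 + 0 \left(- \frac{1}{58}\right)\right) = - 70 \left(-32 + 0\right) = \left(-70\right) \left(-32\right) = 2240$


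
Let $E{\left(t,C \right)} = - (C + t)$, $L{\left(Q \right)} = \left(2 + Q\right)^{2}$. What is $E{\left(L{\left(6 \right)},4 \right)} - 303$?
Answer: $-371$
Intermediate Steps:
$E{\left(t,C \right)} = - C - t$
$E{\left(L{\left(6 \right)},4 \right)} - 303 = \left(\left(-1\right) 4 - \left(2 + 6\right)^{2}\right) - 303 = \left(-4 - 8^{2}\right) - 303 = \left(-4 - 64\right) - 303 = -68 - 303 = -371$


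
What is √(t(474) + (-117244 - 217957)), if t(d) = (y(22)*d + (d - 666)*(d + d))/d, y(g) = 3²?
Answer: 2*I*√83894 ≈ 579.29*I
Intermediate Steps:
y(g) = 9
t(d) = (9*d + 2*d*(-666 + d))/d (t(d) = (9*d + (d - 666)*(d + d))/d = (9*d + (-666 + d)*(2*d))/d = (9*d + 2*d*(-666 + d))/d)
√(t(474) + (-117244 - 217957)) = √((-1323 + 2*474) + (-117244 - 217957)) = √((-1323 + 948) - 335201) = √(-375 - 335201) = √(-335576) = 2*I*√83894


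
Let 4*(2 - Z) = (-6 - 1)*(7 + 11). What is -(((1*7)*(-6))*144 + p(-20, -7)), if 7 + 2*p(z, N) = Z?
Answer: 24139/4 ≈ 6034.8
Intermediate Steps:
Z = 67/2 (Z = 2 - (-6 - 1)*(7 + 11)/4 = 2 - (-7)*18/4 = 2 - 1/4*(-126) = 2 + 63/2 = 67/2 ≈ 33.500)
p(z, N) = 53/4 (p(z, N) = -7/2 + (1/2)*(67/2) = -7/2 + 67/4 = 53/4)
-(((1*7)*(-6))*144 + p(-20, -7)) = -(((1*7)*(-6))*144 + 53/4) = -((7*(-6))*144 + 53/4) = -(-42*144 + 53/4) = -(-6048 + 53/4) = -1*(-24139/4) = 24139/4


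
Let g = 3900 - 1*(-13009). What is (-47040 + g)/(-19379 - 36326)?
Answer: 30131/55705 ≈ 0.54090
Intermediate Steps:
g = 16909 (g = 3900 + 13009 = 16909)
(-47040 + g)/(-19379 - 36326) = (-47040 + 16909)/(-19379 - 36326) = -30131/(-55705) = -30131*(-1/55705) = 30131/55705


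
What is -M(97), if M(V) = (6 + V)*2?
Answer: -206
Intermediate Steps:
M(V) = 12 + 2*V
-M(97) = -(12 + 2*97) = -(12 + 194) = -1*206 = -206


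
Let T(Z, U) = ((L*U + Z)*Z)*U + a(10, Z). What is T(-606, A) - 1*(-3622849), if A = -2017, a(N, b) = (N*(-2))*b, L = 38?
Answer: -94421639135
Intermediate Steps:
a(N, b) = -2*N*b (a(N, b) = (-2*N)*b = -2*N*b)
T(Z, U) = -20*Z + U*Z*(Z + 38*U) (T(Z, U) = ((38*U + Z)*Z)*U - 2*10*Z = ((Z + 38*U)*Z)*U - 20*Z = (Z*(Z + 38*U))*U - 20*Z = U*Z*(Z + 38*U) - 20*Z = -20*Z + U*Z*(Z + 38*U))
T(-606, A) - 1*(-3622849) = -606*(-20 + 38*(-2017)**2 - 2017*(-606)) - 1*(-3622849) = -606*(-20 + 38*4068289 + 1222302) + 3622849 = -606*(-20 + 154594982 + 1222302) + 3622849 = -606*155817264 + 3622849 = -94425261984 + 3622849 = -94421639135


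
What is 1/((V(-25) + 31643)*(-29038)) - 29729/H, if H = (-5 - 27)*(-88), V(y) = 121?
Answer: -3427616322643/324671787264 ≈ -10.557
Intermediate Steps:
H = 2816 (H = -32*(-88) = 2816)
1/((V(-25) + 31643)*(-29038)) - 29729/H = 1/((121 + 31643)*(-29038)) - 29729/2816 = -1/29038/31764 - 29729*1/2816 = (1/31764)*(-1/29038) - 29729/2816 = -1/922363032 - 29729/2816 = -3427616322643/324671787264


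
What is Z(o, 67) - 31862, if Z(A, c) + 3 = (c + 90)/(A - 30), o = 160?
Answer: -4142293/130 ≈ -31864.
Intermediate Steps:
Z(A, c) = -3 + (90 + c)/(-30 + A) (Z(A, c) = -3 + (c + 90)/(A - 30) = -3 + (90 + c)/(-30 + A))
Z(o, 67) - 31862 = (180 + 67 - 3*160)/(-30 + 160) - 31862 = (180 + 67 - 480)/130 - 31862 = (1/130)*(-233) - 31862 = -233/130 - 31862 = -4142293/130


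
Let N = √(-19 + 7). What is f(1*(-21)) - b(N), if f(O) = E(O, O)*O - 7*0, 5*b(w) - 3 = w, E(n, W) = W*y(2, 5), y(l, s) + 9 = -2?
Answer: -24258/5 - 2*I*√3/5 ≈ -4851.6 - 0.69282*I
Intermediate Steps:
y(l, s) = -11 (y(l, s) = -9 - 2 = -11)
N = 2*I*√3 (N = √(-12) = 2*I*√3 ≈ 3.4641*I)
E(n, W) = -11*W (E(n, W) = W*(-11) = -11*W)
b(w) = ⅗ + w/5
f(O) = -11*O² (f(O) = (-11*O)*O - 7*0 = -11*O² + 0 = -11*O²)
f(1*(-21)) - b(N) = -11*(1*(-21))² - (⅗ + (2*I*√3)/5) = -11*(-21)² - (⅗ + 2*I*√3/5) = -11*441 + (-⅗ - 2*I*√3/5) = -4851 + (-⅗ - 2*I*√3/5) = -24258/5 - 2*I*√3/5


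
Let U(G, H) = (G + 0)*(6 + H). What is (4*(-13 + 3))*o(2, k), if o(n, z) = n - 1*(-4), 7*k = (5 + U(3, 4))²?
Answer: -240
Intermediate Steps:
U(G, H) = G*(6 + H)
k = 175 (k = (5 + 3*(6 + 4))²/7 = (5 + 3*10)²/7 = (5 + 30)²/7 = (⅐)*35² = (⅐)*1225 = 175)
o(n, z) = 4 + n (o(n, z) = n + 4 = 4 + n)
(4*(-13 + 3))*o(2, k) = (4*(-13 + 3))*(4 + 2) = (4*(-10))*6 = -40*6 = -240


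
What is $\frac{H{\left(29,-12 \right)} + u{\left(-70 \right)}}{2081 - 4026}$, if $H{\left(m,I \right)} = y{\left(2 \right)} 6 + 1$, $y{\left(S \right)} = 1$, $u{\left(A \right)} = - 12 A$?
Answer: $- \frac{847}{1945} \approx -0.43548$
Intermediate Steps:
$H{\left(m,I \right)} = 7$ ($H{\left(m,I \right)} = 1 \cdot 6 + 1 = 6 + 1 = 7$)
$\frac{H{\left(29,-12 \right)} + u{\left(-70 \right)}}{2081 - 4026} = \frac{7 - -840}{2081 - 4026} = \frac{7 + 840}{-1945} = 847 \left(- \frac{1}{1945}\right) = - \frac{847}{1945}$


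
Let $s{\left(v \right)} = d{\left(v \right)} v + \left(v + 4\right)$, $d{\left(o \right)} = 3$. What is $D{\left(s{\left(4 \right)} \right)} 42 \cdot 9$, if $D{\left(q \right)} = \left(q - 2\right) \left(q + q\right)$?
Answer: $272160$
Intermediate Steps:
$s{\left(v \right)} = 4 + 4 v$ ($s{\left(v \right)} = 3 v + \left(v + 4\right) = 3 v + \left(4 + v\right) = 4 + 4 v$)
$D{\left(q \right)} = 2 q \left(-2 + q\right)$ ($D{\left(q \right)} = \left(-2 + q\right) 2 q = 2 q \left(-2 + q\right)$)
$D{\left(s{\left(4 \right)} \right)} 42 \cdot 9 = 2 \left(4 + 4 \cdot 4\right) \left(-2 + \left(4 + 4 \cdot 4\right)\right) 42 \cdot 9 = 2 \left(4 + 16\right) \left(-2 + \left(4 + 16\right)\right) 42 \cdot 9 = 2 \cdot 20 \left(-2 + 20\right) 42 \cdot 9 = 2 \cdot 20 \cdot 18 \cdot 42 \cdot 9 = 720 \cdot 42 \cdot 9 = 30240 \cdot 9 = 272160$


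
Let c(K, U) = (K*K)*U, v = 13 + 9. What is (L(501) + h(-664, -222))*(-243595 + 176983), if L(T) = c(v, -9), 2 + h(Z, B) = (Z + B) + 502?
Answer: 315874104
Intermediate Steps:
v = 22
c(K, U) = U*K² (c(K, U) = K²*U = U*K²)
h(Z, B) = 500 + B + Z (h(Z, B) = -2 + ((Z + B) + 502) = -2 + ((B + Z) + 502) = -2 + (502 + B + Z) = 500 + B + Z)
L(T) = -4356 (L(T) = -9*22² = -9*484 = -4356)
(L(501) + h(-664, -222))*(-243595 + 176983) = (-4356 + (500 - 222 - 664))*(-243595 + 176983) = (-4356 - 386)*(-66612) = -4742*(-66612) = 315874104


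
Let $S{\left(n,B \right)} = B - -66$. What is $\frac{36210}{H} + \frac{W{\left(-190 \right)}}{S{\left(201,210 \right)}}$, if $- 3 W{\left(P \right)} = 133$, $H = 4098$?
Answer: $\frac{4906141}{565524} \approx 8.6754$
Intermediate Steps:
$W{\left(P \right)} = - \frac{133}{3}$ ($W{\left(P \right)} = \left(- \frac{1}{3}\right) 133 = - \frac{133}{3}$)
$S{\left(n,B \right)} = 66 + B$ ($S{\left(n,B \right)} = B + 66 = 66 + B$)
$\frac{36210}{H} + \frac{W{\left(-190 \right)}}{S{\left(201,210 \right)}} = \frac{36210}{4098} - \frac{133}{3 \left(66 + 210\right)} = 36210 \cdot \frac{1}{4098} - \frac{133}{3 \cdot 276} = \frac{6035}{683} - \frac{133}{828} = \frac{4906141}{565524}$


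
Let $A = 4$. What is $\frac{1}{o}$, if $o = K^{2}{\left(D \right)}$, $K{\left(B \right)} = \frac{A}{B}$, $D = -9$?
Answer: $\frac{81}{16} \approx 5.0625$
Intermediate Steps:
$K{\left(B \right)} = \frac{4}{B}$
$o = \frac{16}{81}$ ($o = \left(\frac{4}{-9}\right)^{2} = \left(4 \left(- \frac{1}{9}\right)\right)^{2} = \left(- \frac{4}{9}\right)^{2} = \frac{16}{81} \approx 0.19753$)
$\frac{1}{o} = \frac{1}{\frac{16}{81}} = \frac{81}{16}$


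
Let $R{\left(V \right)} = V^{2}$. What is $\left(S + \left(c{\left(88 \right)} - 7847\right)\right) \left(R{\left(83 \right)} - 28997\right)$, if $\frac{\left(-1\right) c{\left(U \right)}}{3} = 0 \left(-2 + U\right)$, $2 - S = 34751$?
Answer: $941712368$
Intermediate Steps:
$S = -34749$ ($S = 2 - 34751 = -34749$)
$c{\left(U \right)} = 0$ ($c{\left(U \right)} = - 3 \cdot 0 \left(-2 + U\right) = \left(-3\right) 0 = 0$)
$\left(S + \left(c{\left(88 \right)} - 7847\right)\right) \left(R{\left(83 \right)} - 28997\right) = \left(-34749 + \left(0 - 7847\right)\right) \left(83^{2} - 28997\right) = \left(-34749 - 7847\right) \left(6889 - 28997\right) = \left(-42596\right) \left(-22108\right) = 941712368$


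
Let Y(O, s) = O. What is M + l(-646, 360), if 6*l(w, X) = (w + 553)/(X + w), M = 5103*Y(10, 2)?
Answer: 29189191/572 ≈ 51030.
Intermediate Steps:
M = 51030 (M = 5103*10 = 51030)
l(w, X) = (553 + w)/(6*(X + w)) (l(w, X) = ((w + 553)/(X + w))/6 = ((553 + w)/(X + w))/6 = (553 + w)/(6*(X + w)))
M + l(-646, 360) = 51030 + (553 - 646)/(6*(360 - 646)) = 51030 + (⅙)*(-93)/(-286) = 51030 + (⅙)*(-1/286)*(-93) = 51030 + 31/572 = 29189191/572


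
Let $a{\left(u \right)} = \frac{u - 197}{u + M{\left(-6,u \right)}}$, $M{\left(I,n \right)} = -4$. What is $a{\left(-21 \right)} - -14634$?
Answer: $\frac{366068}{25} \approx 14643.0$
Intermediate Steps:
$a{\left(u \right)} = \frac{-197 + u}{-4 + u}$ ($a{\left(u \right)} = \frac{u - 197}{u - 4} = \frac{-197 + u}{-4 + u}$)
$a{\left(-21 \right)} - -14634 = \frac{-197 - 21}{-4 - 21} - -14634 = \frac{1}{-25} \left(-218\right) + 14634 = \left(- \frac{1}{25}\right) \left(-218\right) + 14634 = \frac{218}{25} + 14634 = \frac{366068}{25}$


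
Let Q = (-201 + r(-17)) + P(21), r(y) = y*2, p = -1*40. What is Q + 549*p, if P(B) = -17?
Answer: -22212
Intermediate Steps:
p = -40
r(y) = 2*y
Q = -252 (Q = (-201 + 2*(-17)) - 17 = (-201 - 34) - 17 = -235 - 17 = -252)
Q + 549*p = -252 + 549*(-40) = -252 - 21960 = -22212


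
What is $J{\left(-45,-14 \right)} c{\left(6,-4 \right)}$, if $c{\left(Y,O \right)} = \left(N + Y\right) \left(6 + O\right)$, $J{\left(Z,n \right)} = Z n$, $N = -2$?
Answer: $5040$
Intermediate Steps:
$c{\left(Y,O \right)} = \left(-2 + Y\right) \left(6 + O\right)$
$J{\left(-45,-14 \right)} c{\left(6,-4 \right)} = \left(-45\right) \left(-14\right) \left(-12 - -8 + 6 \cdot 6 - 24\right) = 630 \left(-12 + 8 + 36 - 24\right) = 630 \cdot 8 = 5040$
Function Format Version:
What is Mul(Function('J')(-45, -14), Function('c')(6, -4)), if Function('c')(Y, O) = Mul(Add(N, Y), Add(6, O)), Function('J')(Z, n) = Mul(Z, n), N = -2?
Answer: 5040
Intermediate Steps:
Function('c')(Y, O) = Mul(Add(-2, Y), Add(6, O))
Mul(Function('J')(-45, -14), Function('c')(6, -4)) = Mul(Mul(-45, -14), Add(-12, Mul(-2, -4), Mul(6, 6), Mul(-4, 6))) = Mul(630, Add(-12, 8, 36, -24)) = Mul(630, 8) = 5040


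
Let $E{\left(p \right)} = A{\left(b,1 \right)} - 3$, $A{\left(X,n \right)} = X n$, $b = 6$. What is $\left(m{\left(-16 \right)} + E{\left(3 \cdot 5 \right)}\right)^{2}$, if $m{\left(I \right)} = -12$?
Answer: $81$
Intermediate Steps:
$E{\left(p \right)} = 3$ ($E{\left(p \right)} = 6 \cdot 1 - 3 = 6 - 3 = 3$)
$\left(m{\left(-16 \right)} + E{\left(3 \cdot 5 \right)}\right)^{2} = \left(-12 + 3\right)^{2} = \left(-9\right)^{2} = 81$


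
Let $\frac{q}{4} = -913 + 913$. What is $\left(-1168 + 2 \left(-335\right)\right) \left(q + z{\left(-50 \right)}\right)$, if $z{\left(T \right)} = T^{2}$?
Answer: $-4595000$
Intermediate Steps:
$q = 0$ ($q = 4 \left(-913 + 913\right) = 4 \cdot 0 = 0$)
$\left(-1168 + 2 \left(-335\right)\right) \left(q + z{\left(-50 \right)}\right) = \left(-1168 + 2 \left(-335\right)\right) \left(0 + \left(-50\right)^{2}\right) = \left(-1168 - 670\right) \left(0 + 2500\right) = \left(-1838\right) 2500 = -4595000$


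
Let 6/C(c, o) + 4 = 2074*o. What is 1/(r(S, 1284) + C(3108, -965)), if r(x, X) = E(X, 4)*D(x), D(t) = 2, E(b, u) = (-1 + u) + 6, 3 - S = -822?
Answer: 333569/6004241 ≈ 0.055556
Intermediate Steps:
S = 825 (S = 3 - 1*(-822) = 3 + 822 = 825)
E(b, u) = 5 + u
r(x, X) = 18 (r(x, X) = (5 + 4)*2 = 9*2 = 18)
C(c, o) = 6/(-4 + 2074*o)
1/(r(S, 1284) + C(3108, -965)) = 1/(18 + 3/(-2 + 1037*(-965))) = 1/(18 + 3/(-2 - 1000705)) = 1/(18 + 3/(-1000707)) = 1/(18 + 3*(-1/1000707)) = 1/(18 - 1/333569) = 1/(6004241/333569) = 333569/6004241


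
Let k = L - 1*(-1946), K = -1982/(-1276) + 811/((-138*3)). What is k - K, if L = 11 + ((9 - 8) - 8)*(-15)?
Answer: 136186832/66033 ≈ 2062.4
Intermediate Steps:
L = 116 (L = 11 + (1 - 8)*(-15) = 11 - 7*(-15) = 11 + 105 = 116)
K = -26786/66033 (K = -1982*(-1/1276) + 811/(-414) = 991/638 + 811*(-1/414) = 991/638 - 811/414 = -26786/66033 ≈ -0.40565)
k = 2062 (k = 116 - 1*(-1946) = 116 + 1946 = 2062)
k - K = 2062 - 1*(-26786/66033) = 2062 + 26786/66033 = 136186832/66033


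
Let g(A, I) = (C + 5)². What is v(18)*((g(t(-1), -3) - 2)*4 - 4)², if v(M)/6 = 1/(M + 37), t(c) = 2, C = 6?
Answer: 1336704/55 ≈ 24304.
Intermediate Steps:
g(A, I) = 121 (g(A, I) = (6 + 5)² = 11² = 121)
v(M) = 6/(37 + M) (v(M) = 6/(M + 37) = 6/(37 + M))
v(18)*((g(t(-1), -3) - 2)*4 - 4)² = (6/(37 + 18))*((121 - 2)*4 - 4)² = (6/55)*(119*4 - 4)² = (6*(1/55))*(476 - 4)² = (6/55)*472² = (6/55)*222784 = 1336704/55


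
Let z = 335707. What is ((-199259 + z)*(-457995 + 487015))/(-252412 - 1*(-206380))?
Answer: -247482560/2877 ≈ -86021.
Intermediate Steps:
((-199259 + z)*(-457995 + 487015))/(-252412 - 1*(-206380)) = ((-199259 + 335707)*(-457995 + 487015))/(-252412 - 1*(-206380)) = (136448*29020)/(-252412 + 206380) = 3959720960/(-46032) = 3959720960*(-1/46032) = -247482560/2877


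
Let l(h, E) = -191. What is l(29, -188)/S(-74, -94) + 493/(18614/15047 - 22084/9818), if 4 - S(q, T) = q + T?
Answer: -38279265009/78420304 ≈ -488.13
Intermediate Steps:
S(q, T) = 4 - T - q (S(q, T) = 4 - (q + T) = 4 - (T + q) = 4 + (-T - q) = 4 - T - q)
l(29, -188)/S(-74, -94) + 493/(18614/15047 - 22084/9818) = -191/(4 - 1*(-94) - 1*(-74)) + 493/(18614/15047 - 22084/9818) = -191/(4 + 94 + 74) + 493/(18614*(1/15047) - 22084*1/9818) = -191/172 + 493/(454/367 - 11042/4909) = -191*1/172 + 493/(-1823728/1801603) = -191/172 + 493*(-1801603/1823728) = -191/172 - 888190279/1823728 = -38279265009/78420304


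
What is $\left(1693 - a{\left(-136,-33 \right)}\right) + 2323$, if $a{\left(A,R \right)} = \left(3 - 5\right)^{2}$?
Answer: $4012$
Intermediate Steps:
$a{\left(A,R \right)} = 4$ ($a{\left(A,R \right)} = \left(-2\right)^{2} = 4$)
$\left(1693 - a{\left(-136,-33 \right)}\right) + 2323 = \left(1693 - 4\right) + 2323 = 1689 + 2323 = 4012$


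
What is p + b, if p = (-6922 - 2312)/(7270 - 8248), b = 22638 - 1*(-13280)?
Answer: 5856173/163 ≈ 35927.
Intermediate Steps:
b = 35918 (b = 22638 + 13280 = 35918)
p = 1539/163 (p = -9234/(-978) = -9234*(-1/978) = 1539/163 ≈ 9.4417)
p + b = 1539/163 + 35918 = 5856173/163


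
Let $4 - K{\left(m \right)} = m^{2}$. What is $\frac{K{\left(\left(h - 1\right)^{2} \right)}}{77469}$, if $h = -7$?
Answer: $- \frac{44}{833} \approx -0.052821$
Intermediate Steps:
$K{\left(m \right)} = 4 - m^{2}$
$\frac{K{\left(\left(h - 1\right)^{2} \right)}}{77469} = \frac{4 - \left(\left(-7 - 1\right)^{2}\right)^{2}}{77469} = \left(4 - \left(\left(-8\right)^{2}\right)^{2}\right) \frac{1}{77469} = \left(4 - 64^{2}\right) \frac{1}{77469} = \left(4 - 4096\right) \frac{1}{77469} = \left(-4092\right) \frac{1}{77469} = - \frac{44}{833}$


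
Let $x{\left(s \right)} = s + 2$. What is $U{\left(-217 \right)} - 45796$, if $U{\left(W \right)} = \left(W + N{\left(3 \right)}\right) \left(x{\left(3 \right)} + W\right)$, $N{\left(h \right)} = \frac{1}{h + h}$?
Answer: $\frac{518}{3} \approx 172.67$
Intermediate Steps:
$x{\left(s \right)} = 2 + s$
$N{\left(h \right)} = \frac{1}{2 h}$
$U{\left(W \right)} = \left(5 + W\right) \left(\frac{1}{6} + W\right)$ ($U{\left(W \right)} = \left(W + \frac{1}{2 \cdot 3}\right) \left(\left(2 + 3\right) + W\right) = \left(W + \frac{1}{2} \cdot \frac{1}{3}\right) \left(5 + W\right) = \left(W + \frac{1}{6}\right) \left(5 + W\right) = \left(\frac{1}{6} + W\right) \left(5 + W\right) = \left(5 + W\right) \left(\frac{1}{6} + W\right)$)
$U{\left(-217 \right)} - 45796 = \left(\frac{5}{6} + \left(-217\right)^{2} + \frac{31}{6} \left(-217\right)\right) - 45796 = \left(\frac{5}{6} + 47089 - \frac{6727}{6}\right) - 45796 = \frac{137906}{3} - 45796 = \frac{518}{3}$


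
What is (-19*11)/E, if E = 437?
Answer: -11/23 ≈ -0.47826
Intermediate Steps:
(-19*11)/E = -19*11/437 = -209*1/437 = -11/23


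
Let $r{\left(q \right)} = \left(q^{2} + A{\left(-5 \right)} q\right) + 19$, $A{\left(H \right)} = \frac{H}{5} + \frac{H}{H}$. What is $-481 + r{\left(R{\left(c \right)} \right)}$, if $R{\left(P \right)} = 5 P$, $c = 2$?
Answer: $-362$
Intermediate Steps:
$A{\left(H \right)} = 1 + \frac{H}{5}$ ($A{\left(H \right)} = H \frac{1}{5} + 1 = \frac{H}{5} + 1 = 1 + \frac{H}{5}$)
$r{\left(q \right)} = 19 + q^{2}$ ($r{\left(q \right)} = \left(q^{2} + \left(1 + \frac{1}{5} \left(-5\right)\right) q\right) + 19 = \left(q^{2} + \left(1 - 1\right) q\right) + 19 = \left(q^{2} + 0 q\right) + 19 = \left(q^{2} + 0\right) + 19 = q^{2} + 19 = 19 + q^{2}$)
$-481 + r{\left(R{\left(c \right)} \right)} = -481 + \left(19 + \left(5 \cdot 2\right)^{2}\right) = -481 + \left(19 + 10^{2}\right) = -481 + \left(19 + 100\right) = -481 + 119 = -362$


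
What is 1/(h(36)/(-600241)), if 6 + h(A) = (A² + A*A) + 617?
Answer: -600241/3203 ≈ -187.40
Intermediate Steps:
h(A) = 611 + 2*A² (h(A) = -6 + ((A² + A*A) + 617) = -6 + ((A² + A²) + 617) = -6 + (2*A² + 617) = -6 + (617 + 2*A²) = 611 + 2*A²)
1/(h(36)/(-600241)) = 1/((611 + 2*36²)/(-600241)) = 1/((611 + 2*1296)*(-1/600241)) = 1/((611 + 2592)*(-1/600241)) = 1/(3203*(-1/600241)) = 1/(-3203/600241) = -600241/3203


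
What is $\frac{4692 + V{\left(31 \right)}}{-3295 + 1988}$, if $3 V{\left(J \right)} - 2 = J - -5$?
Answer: $- \frac{14114}{3921} \approx -3.5996$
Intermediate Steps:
$V{\left(J \right)} = \frac{7}{3} + \frac{J}{3}$ ($V{\left(J \right)} = \frac{2}{3} + \frac{J - -5}{3} = \frac{2}{3} + \frac{J + 5}{3} = \frac{2}{3} + \frac{5 + J}{3} = \frac{2}{3} + \left(\frac{5}{3} + \frac{J}{3}\right) = \frac{7}{3} + \frac{J}{3}$)
$\frac{4692 + V{\left(31 \right)}}{-3295 + 1988} = \frac{4692 + \left(\frac{7}{3} + \frac{1}{3} \cdot 31\right)}{-3295 + 1988} = \frac{4692 + \left(\frac{7}{3} + \frac{31}{3}\right)}{-1307} = \left(4692 + \frac{38}{3}\right) \left(- \frac{1}{1307}\right) = \frac{14114}{3} \left(- \frac{1}{1307}\right) = - \frac{14114}{3921}$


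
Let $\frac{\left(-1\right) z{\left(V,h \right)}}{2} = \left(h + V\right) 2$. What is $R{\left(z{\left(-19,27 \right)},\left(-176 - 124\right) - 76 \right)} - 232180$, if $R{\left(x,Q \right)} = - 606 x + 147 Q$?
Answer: $-268060$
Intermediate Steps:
$z{\left(V,h \right)} = - 4 V - 4 h$ ($z{\left(V,h \right)} = - 2 \left(h + V\right) 2 = - 2 \left(V + h\right) 2 = - 2 \left(2 V + 2 h\right) = - 4 V - 4 h$)
$R{\left(z{\left(-19,27 \right)},\left(-176 - 124\right) - 76 \right)} - 232180 = \left(- 606 \left(\left(-4\right) \left(-19\right) - 108\right) + 147 \left(\left(-176 - 124\right) - 76\right)\right) - 232180 = \left(- 606 \left(76 - 108\right) + 147 \left(-300 - 76\right)\right) - 232180 = \left(\left(-606\right) \left(-32\right) + 147 \left(-376\right)\right) - 232180 = \left(19392 - 55272\right) - 232180 = -35880 - 232180 = -268060$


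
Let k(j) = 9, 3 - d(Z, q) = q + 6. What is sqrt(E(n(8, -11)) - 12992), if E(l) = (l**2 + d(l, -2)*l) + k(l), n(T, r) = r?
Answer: I*sqrt(12851) ≈ 113.36*I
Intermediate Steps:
d(Z, q) = -3 - q (d(Z, q) = 3 - (q + 6) = 3 - (6 + q) = 3 + (-6 - q) = -3 - q)
E(l) = 9 + l**2 - l (E(l) = (l**2 + (-3 - 1*(-2))*l) + 9 = (l**2 + (-3 + 2)*l) + 9 = (l**2 - l) + 9 = 9 + l**2 - l)
sqrt(E(n(8, -11)) - 12992) = sqrt((9 + (-11)**2 - 1*(-11)) - 12992) = sqrt((9 + 121 + 11) - 12992) = sqrt(141 - 12992) = sqrt(-12851) = I*sqrt(12851)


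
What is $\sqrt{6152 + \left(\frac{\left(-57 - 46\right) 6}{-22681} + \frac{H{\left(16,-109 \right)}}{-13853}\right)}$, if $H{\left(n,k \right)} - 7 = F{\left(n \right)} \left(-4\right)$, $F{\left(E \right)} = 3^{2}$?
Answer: $\frac{11 \sqrt{5019322414919909187}}{314199893} \approx 78.435$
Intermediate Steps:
$F{\left(E \right)} = 9$
$H{\left(n,k \right)} = -29$ ($H{\left(n,k \right)} = 7 + 9 \left(-4\right) = 7 - 36 = -29$)
$\sqrt{6152 + \left(\frac{\left(-57 - 46\right) 6}{-22681} + \frac{H{\left(16,-109 \right)}}{-13853}\right)} = \sqrt{6152 - \left(- \frac{29}{13853} - \frac{\left(-57 - 46\right) 6}{-22681}\right)} = \sqrt{6152 - \left(- \frac{29}{13853} - \left(-103\right) 6 \left(- \frac{1}{22681}\right)\right)} = \sqrt{6152 + \left(\left(-618\right) \left(- \frac{1}{22681}\right) + \frac{29}{13853}\right)} = \sqrt{6152 + \left(\frac{618}{22681} + \frac{29}{13853}\right)} = \sqrt{6152 + \frac{9218903}{314199893}} = \sqrt{\frac{1932966960639}{314199893}} = \frac{11 \sqrt{5019322414919909187}}{314199893}$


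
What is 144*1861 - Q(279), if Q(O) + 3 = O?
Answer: 267708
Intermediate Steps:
Q(O) = -3 + O
144*1861 - Q(279) = 144*1861 - (-3 + 279) = 267984 - 1*276 = 267984 - 276 = 267708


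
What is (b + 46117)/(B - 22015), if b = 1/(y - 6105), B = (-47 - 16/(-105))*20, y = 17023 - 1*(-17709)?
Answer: -27724018560/13797956357 ≈ -2.0093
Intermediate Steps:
y = 34732 (y = 17023 + 17709 = 34732)
B = -19676/21 (B = (-47 - 16*(-1/105))*20 = (-47 + 16/105)*20 = -4919/105*20 = -19676/21 ≈ -936.95)
b = 1/28627 (b = 1/(34732 - 6105) = 1/28627 ≈ 3.4932e-5)
(b + 46117)/(B - 22015) = (1/28627 + 46117)/(-19676/21 - 22015) = 1320191360/(28627*(-481991/21)) = (1320191360/28627)*(-21/481991) = -27724018560/13797956357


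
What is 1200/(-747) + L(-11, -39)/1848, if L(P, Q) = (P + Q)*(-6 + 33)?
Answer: -179225/76692 ≈ -2.3369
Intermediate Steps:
L(P, Q) = 27*P + 27*Q (L(P, Q) = (P + Q)*27 = 27*P + 27*Q)
1200/(-747) + L(-11, -39)/1848 = 1200/(-747) + (27*(-11) + 27*(-39))/1848 = 1200*(-1/747) + (-297 - 1053)*(1/1848) = -400/249 - 1350*1/1848 = -400/249 - 225/308 = -179225/76692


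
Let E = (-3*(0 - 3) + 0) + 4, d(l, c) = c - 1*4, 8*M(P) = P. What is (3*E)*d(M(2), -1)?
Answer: -195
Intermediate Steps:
M(P) = P/8
d(l, c) = -4 + c (d(l, c) = c - 4 = -4 + c)
E = 13 (E = (-3*(-3) + 0) + 4 = (9 + 0) + 4 = 9 + 4 = 13)
(3*E)*d(M(2), -1) = (3*13)*(-4 - 1) = 39*(-5) = -195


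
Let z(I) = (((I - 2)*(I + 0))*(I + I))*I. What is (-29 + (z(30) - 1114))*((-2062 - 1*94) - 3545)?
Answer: -8613395757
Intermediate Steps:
z(I) = 2*I³*(-2 + I) (z(I) = (((-2 + I)*I)*(2*I))*I = ((I*(-2 + I))*(2*I))*I = (2*I²*(-2 + I))*I = 2*I³*(-2 + I))
(-29 + (z(30) - 1114))*((-2062 - 1*94) - 3545) = (-29 + (2*30³*(-2 + 30) - 1114))*((-2062 - 1*94) - 3545) = (-29 + (2*27000*28 - 1114))*((-2062 - 94) - 3545) = (-29 + (1512000 - 1114))*(-2156 - 3545) = (-29 + 1510886)*(-5701) = 1510857*(-5701) = -8613395757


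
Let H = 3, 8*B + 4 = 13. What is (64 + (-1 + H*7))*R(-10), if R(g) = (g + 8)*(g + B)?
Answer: 1491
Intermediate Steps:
B = 9/8 (B = -½ + (⅛)*13 = -½ + 13/8 = 9/8 ≈ 1.1250)
R(g) = (8 + g)*(9/8 + g) (R(g) = (g + 8)*(g + 9/8) = (8 + g)*(9/8 + g))
(64 + (-1 + H*7))*R(-10) = (64 + (-1 + 3*7))*(9 + (-10)² + (73/8)*(-10)) = (64 + (-1 + 21))*(9 + 100 - 365/4) = (64 + 20)*(71/4) = 84*(71/4) = 1491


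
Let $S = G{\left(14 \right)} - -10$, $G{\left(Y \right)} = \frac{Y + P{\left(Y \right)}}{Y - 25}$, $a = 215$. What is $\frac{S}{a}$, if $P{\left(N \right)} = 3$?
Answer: $\frac{93}{2365} \approx 0.039323$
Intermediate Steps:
$G{\left(Y \right)} = \frac{3 + Y}{-25 + Y}$ ($G{\left(Y \right)} = \frac{Y + 3}{Y - 25} = \frac{3 + Y}{-25 + Y}$)
$S = \frac{93}{11}$ ($S = \frac{3 + 14}{-25 + 14} - -10 = \frac{1}{-11} \cdot 17 + 10 = \left(- \frac{1}{11}\right) 17 + 10 = - \frac{17}{11} + 10 = \frac{93}{11} \approx 8.4545$)
$\frac{S}{a} = \frac{93}{11 \cdot 215} = \frac{93}{11} \cdot \frac{1}{215} = \frac{93}{2365}$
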